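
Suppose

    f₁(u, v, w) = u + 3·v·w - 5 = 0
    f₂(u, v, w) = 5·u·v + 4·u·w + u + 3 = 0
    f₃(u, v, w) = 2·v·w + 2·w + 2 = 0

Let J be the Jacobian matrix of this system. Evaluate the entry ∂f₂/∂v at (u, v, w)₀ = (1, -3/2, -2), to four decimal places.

5.0000

∂f₂/∂v = 5·u.
At (1, -3/2, -2) this is 5.0000.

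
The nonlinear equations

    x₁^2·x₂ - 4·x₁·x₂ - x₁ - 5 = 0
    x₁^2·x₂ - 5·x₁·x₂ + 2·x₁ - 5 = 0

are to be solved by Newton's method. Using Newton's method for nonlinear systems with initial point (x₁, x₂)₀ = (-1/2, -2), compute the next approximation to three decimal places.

At (-1/2, -2): F = (-9.000, -11.500).
Jacobian J = [[2·x₁·x₂ - 4·x₂ - 1, x₁^2 - 4·x₁], [2·x₁·x₂ - 5·x₂ + 2, x₁^2 - 5·x₁]].
At the point, J = [[9.000, 2.250], [14.000, 2.750]] (det J = -6.750).
Solving J·Δ = −F gives Δ = (0.167, 3.333).
Then the next iterate is (x₁, x₂)₁ = (-0.333, 1.333).

(-0.333, 1.333)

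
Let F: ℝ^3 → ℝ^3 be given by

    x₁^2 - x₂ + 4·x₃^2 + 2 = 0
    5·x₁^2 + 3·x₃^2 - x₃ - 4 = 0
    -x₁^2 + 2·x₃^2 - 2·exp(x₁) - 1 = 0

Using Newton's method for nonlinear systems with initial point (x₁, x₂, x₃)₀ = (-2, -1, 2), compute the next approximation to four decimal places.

(-1.1146, 6.3963, 1.2461)

At (-2, -1, 2): F = (23.0000, 26.0000, 2.729329).
Jacobian J = [[2·x₁, -1, 8·x₃], [10·x₁, 0, 6·x₃ - 1], [-2·x₁ - 2·exp(x₁), 0, 4·x₃]].
At the point, J = [[-4.0000, -1.0000, 16.0000], [-20.0000, 0.0000, 11.0000], [3.729329, 0.0000, 8.0000]] (det J = -201.022624).
Solving J·Δ = −F gives Δ = (0.8854, 7.3963, -0.7539).
Then the next iterate is (x₁, x₂, x₃)₁ = (-1.1146, 6.3963, 1.2461).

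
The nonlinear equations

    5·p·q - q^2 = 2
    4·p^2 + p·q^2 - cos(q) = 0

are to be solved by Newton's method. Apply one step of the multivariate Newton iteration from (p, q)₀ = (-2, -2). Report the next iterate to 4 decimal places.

(-0.9520, -1.4133)

At (-2, -2): F = (14.0000, 8.416147).
Jacobian J = [[5·q, 5·p - 2·q], [8·p + q^2, 2·p·q + sin(q)]].
At the point, J = [[-10.0000, -6.0000], [-12.0000, 7.090703]] (det J = -142.907026).
Solving J·Δ = −F gives Δ = (1.0480, 0.5867).
Then the next iterate is (p, q)₁ = (-0.9520, -1.4133).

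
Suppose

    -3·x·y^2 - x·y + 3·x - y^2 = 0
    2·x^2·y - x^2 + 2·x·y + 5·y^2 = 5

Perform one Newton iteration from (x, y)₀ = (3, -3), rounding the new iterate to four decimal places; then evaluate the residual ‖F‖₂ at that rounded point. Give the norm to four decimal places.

24.4984

At (3, -3): F = (-72.0000, -41.0000).
Jacobian J = [[-3·y^2 - y + 3, -6·x·y - x - 2·y], [4·x·y - 2·x + 2·y, 2·x^2 + 2·x + 10·y]].
At the point, J = [[-21.0000, 57.0000], [-48.0000, -6.0000]] (det J = 2862.0000).
Solving J·Δ = −F gives Δ = (-0.9675, 0.9067).
Then the next iterate is (x, y)₁ = (2.0325, -2.0933).
Re-evaluating at (2.0325, -2.0933): F = (-20.748438, -13.025876), so ‖F‖₂ = 24.4984.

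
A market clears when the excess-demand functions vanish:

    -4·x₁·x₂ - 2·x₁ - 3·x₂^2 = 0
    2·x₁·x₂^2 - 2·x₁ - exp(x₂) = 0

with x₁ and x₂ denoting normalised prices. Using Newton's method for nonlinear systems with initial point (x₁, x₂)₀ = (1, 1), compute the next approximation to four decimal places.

(-4.0347, 3.1208)

At (1, 1): F = (-9.0000, -2.718282).
Jacobian J = [[-4·x₂ - 2, -4·x₁ - 6·x₂], [2·x₂^2 - 2, 4·x₁·x₂ - exp(x₂)]].
At the point, J = [[-6.0000, -10.0000], [0.0000, 1.281718]] (det J = -7.690309).
Solving J·Δ = −F gives Δ = (-5.0347, 2.1208).
Then the next iterate is (x₁, x₂)₁ = (-4.0347, 3.1208).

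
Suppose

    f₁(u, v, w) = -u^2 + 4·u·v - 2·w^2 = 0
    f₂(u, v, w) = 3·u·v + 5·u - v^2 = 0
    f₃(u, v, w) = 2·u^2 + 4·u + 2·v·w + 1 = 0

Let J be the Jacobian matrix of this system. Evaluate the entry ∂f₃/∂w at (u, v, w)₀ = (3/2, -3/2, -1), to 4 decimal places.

-3.0000

∂f₃/∂w = 2·v.
At (3/2, -3/2, -1) this is -3.0000.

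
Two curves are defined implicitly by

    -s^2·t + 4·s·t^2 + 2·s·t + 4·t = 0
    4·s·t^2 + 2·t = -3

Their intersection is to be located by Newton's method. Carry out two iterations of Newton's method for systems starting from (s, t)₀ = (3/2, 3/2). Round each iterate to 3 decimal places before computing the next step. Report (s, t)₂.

At (3/2, 3/2): F = (20.625, 19.500).
Jacobian J = [[-2·s·t + 4·t^2 + 2·t, -s^2 + 8·s·t + 2·s + 4], [4·t^2, 8·s·t + 2]].
At the point, J = [[7.500, 22.750], [9.000, 20.000]] (det J = -54.750).
Solving J·Δ = −F gives Δ = (-0.568, -0.719).
Then the next iterate is (s, t)₁ = (0.932, 0.781).
Round to (0.932, 0.781) and repeat: F = (6.17532, 6.83593), J = [[2.54606, 10.81851], [2.43984, 7.82314]].
Δ = (-3.959, 0.361), so (s, t)₂ = (-3.027, 1.142).

(-3.027, 1.142)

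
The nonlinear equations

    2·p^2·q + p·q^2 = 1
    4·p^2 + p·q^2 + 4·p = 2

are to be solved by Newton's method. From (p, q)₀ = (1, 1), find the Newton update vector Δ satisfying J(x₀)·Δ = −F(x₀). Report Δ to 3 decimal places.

At (1, 1): F = (2.000, 7.000).
Jacobian J = [[4·p·q + q^2, 2·p^2 + 2·p·q], [8·p + q^2 + 4, 2·p·q]].
At the point, J = [[5.000, 4.000], [13.000, 2.000]] (det J = -42.000).
Solving J·Δ = −F gives Δ = (-0.571, 0.214).

(-0.571, 0.214)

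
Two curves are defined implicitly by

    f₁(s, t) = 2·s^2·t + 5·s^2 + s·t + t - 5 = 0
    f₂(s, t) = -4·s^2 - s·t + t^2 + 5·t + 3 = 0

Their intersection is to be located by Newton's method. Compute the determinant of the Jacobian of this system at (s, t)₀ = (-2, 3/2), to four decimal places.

-406.5000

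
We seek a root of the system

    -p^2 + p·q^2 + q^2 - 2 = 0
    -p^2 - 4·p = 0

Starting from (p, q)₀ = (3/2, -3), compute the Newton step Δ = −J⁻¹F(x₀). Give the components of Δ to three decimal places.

(-1.179, 0.745)

At (3/2, -3): F = (18.250, -8.250).
Jacobian J = [[-2·p + q^2, 2·p·q + 2·q], [-2·p - 4, 0]].
At the point, J = [[6.000, -15.000], [-7.000, 0.000]] (det J = -105.000).
Solving J·Δ = −F gives Δ = (-1.179, 0.745).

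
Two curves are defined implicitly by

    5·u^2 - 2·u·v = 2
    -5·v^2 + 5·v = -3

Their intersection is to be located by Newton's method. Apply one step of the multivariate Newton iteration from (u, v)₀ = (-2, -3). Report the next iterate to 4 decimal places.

(-1.1061, -1.3714)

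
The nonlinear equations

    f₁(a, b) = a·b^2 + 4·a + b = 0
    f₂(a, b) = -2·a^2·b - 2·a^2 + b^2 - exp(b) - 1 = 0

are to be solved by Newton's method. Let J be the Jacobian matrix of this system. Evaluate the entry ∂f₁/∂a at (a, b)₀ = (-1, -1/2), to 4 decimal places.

∂f₁/∂a = b^2 + 4.
At (-1, -1/2) this is 4.2500.

4.2500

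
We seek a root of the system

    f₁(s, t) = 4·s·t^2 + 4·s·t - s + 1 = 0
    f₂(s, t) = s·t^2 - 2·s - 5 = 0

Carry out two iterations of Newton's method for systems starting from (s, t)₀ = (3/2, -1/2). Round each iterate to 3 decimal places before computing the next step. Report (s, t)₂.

(6.839, 21.562)

At (3/2, -1/2): F = (-2.000, -7.625).
Jacobian J = [[4·t^2 + 4·t - 1, 8·s·t + 4·s], [t^2 - 2, 2·s·t]].
At the point, J = [[-2.000, 0.000], [-1.750, -1.500]] (det J = 3.000).
Solving J·Δ = −F gives Δ = (-1.000, -3.917).
Then the next iterate is (s, t)₁ = (0.500, -4.417).
Round to (0.500, -4.417) and repeat: F = (30.68578, 3.75494), J = [[59.37156, -15.668], [17.50989, -4.417]].
Δ = (6.339, 25.979), so (s, t)₂ = (6.839, 21.562).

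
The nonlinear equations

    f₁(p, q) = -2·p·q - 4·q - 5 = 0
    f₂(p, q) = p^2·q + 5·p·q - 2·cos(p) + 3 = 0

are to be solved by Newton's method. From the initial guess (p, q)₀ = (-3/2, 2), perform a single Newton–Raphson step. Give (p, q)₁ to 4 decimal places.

(-2.7653, 0.0612)

At (-3/2, 2): F = (-7.0000, -7.641474).
Jacobian J = [[-2·q, -2·p - 4], [2·p·q + 5·q + 2·sin(p), p^2 + 5·p]].
At the point, J = [[-4.0000, -1.0000], [2.005010, -5.2500]] (det J = 23.005010).
Solving J·Δ = −F gives Δ = (-1.2653, -1.9388).
Then the next iterate is (p, q)₁ = (-2.7653, 0.0612).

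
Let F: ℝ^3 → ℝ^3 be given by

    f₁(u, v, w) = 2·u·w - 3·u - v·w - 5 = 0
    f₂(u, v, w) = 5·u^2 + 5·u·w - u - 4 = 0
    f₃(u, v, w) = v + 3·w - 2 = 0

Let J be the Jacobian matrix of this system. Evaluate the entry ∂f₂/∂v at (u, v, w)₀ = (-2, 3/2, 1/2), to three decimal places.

0.000

∂f₂/∂v = 0.
At (-2, 3/2, 1/2) this is 0.000.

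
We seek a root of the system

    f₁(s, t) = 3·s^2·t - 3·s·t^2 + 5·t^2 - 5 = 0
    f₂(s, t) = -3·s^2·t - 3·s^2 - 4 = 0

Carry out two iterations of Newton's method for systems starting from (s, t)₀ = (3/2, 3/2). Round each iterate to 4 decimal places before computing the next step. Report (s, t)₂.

(-0.1276, 1.0398)

At (3/2, 3/2): F = (6.2500, -20.8750).
Jacobian J = [[6·s·t - 3·t^2, 3·s^2 - 6·s·t + 10·t], [-6·s·t - 6·s, -3·s^2]].
At the point, J = [[6.7500, 8.2500], [-22.5000, -6.7500]] (det J = 140.0625).
Solving J·Δ = −F gives Δ = (-0.9284, 0.0020).
Then the next iterate is (s, t)₁ = (0.5716, 1.5020).
Round to (0.5716, 1.5020) and repeat: F = (3.883654, -6.452410), J = [[-1.616753, 10.848920], [-8.580859, -0.980180]].
Δ = (-0.6992, -0.4622), so (s, t)₂ = (-0.1276, 1.0398).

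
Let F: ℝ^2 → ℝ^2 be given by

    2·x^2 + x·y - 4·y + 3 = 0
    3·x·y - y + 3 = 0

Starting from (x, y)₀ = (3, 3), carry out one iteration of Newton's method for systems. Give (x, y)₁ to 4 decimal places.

(1.6744, 1.1163)

At (3, 3): F = (18.0000, 27.0000).
Jacobian J = [[4·x + y, x - 4], [3·y, 3·x - 1]].
At the point, J = [[15.0000, -1.0000], [9.0000, 8.0000]] (det J = 129.0000).
Solving J·Δ = −F gives Δ = (-1.3256, -1.8837).
Then the next iterate is (x, y)₁ = (1.6744, 1.1163).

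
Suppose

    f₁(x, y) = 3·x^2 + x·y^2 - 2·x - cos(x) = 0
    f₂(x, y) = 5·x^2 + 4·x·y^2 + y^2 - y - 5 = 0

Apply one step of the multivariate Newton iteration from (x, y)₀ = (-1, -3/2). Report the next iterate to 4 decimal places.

(-0.3278, -0.7597)

At (-1, -3/2): F = (2.209698, -5.2500).
Jacobian J = [[6·x + y^2 + sin(x) - 2, 2·x·y], [10·x + 4·y^2, 8·x·y + 2·y - 1]].
At the point, J = [[-6.591471, 3.0000], [-1.0000, 8.0000]] (det J = -49.731768).
Solving J·Δ = −F gives Δ = (0.6722, 0.7403).
Then the next iterate is (x, y)₁ = (-0.3278, -0.7597).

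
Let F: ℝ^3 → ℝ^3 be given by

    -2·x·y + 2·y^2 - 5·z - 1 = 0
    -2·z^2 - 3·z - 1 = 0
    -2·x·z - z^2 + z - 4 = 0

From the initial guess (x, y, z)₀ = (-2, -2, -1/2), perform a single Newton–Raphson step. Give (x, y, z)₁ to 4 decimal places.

(4.7500, 5.1250, -0.5000)

At (-2, -2, -1/2): F = (1.5000, 0.0000, -6.7500).
Jacobian J = [[-2·y, -2·x + 4·y, -5], [0, 0, -4·z - 3], [-2·z, 0, -2·x - 2·z + 1]].
At the point, J = [[4.0000, -4.0000, -5.0000], [0.0000, 0.0000, -1.0000], [1.0000, 0.0000, 6.0000]] (det J = 4.0000).
Solving J·Δ = −F gives Δ = (6.7500, 7.1250, 0.0000).
Then the next iterate is (x, y, z)₁ = (4.7500, 5.1250, -0.5000).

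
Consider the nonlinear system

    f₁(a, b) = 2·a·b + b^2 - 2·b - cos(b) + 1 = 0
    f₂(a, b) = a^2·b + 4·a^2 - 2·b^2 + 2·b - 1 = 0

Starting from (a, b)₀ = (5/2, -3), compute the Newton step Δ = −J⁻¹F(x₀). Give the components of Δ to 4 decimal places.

At (5/2, -3): F = (1.989992, -18.7500).
Jacobian J = [[2·b, 2·a + 2·b + sin(b) - 2], [2·a·b + 8·a, a^2 - 4·b + 2]].
At the point, J = [[-6.0000, -3.141120], [5.0000, 20.2500]] (det J = -105.794400).
Solving J·Δ = −F gives Δ = (-0.1758, 0.9693).

(-0.1758, 0.9693)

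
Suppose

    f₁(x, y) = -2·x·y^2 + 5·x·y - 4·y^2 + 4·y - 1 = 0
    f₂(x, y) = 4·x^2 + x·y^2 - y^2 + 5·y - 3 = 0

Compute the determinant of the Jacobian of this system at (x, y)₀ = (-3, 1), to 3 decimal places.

J = [[-2·y^2 + 5·y, -4·x·y + 5·x - 8·y + 4], [8·x + y^2, 2·x·y - 2·y + 5]].
At the point, J = [[3.000, -7.000], [-23.000, -3.000]].
det J = -170.000.

-170.000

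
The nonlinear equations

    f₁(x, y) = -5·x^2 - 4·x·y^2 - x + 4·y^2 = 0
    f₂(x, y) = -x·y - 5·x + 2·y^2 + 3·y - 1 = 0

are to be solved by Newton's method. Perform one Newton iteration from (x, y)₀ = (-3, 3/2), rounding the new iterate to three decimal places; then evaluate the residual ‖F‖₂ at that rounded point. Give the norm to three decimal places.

4.244

At (-3, 3/2): F = (-6.000, 27.500).
Jacobian J = [[-10·x - 4·y^2 - 1, -8·x·y + 8·y], [-y - 5, -x + 4·y + 3]].
At the point, J = [[20.000, 48.000], [-6.500, 12.000]] (det J = 552.000).
Solving J·Δ = −F gives Δ = (2.522, -0.926).
Then the next iterate is (x, y)₁ = (-0.478, 0.574).
Re-evaluating at (-0.478, 0.574): F = (1.28344, 4.04532), so ‖F‖₂ = 4.244.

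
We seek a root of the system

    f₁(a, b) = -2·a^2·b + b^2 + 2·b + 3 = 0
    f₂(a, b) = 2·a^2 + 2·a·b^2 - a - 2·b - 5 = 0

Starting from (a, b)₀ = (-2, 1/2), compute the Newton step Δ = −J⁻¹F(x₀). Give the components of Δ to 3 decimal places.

(0.203, 0.212)

At (-2, 1/2): F = (0.250, 3.000).
Jacobian J = [[-4·a·b, -2·a^2 + 2·b + 2], [4·a + 2·b^2 - 1, 4·a·b - 2]].
At the point, J = [[4.000, -5.000], [-8.500, -6.000]] (det J = -66.500).
Solving J·Δ = −F gives Δ = (0.203, 0.212).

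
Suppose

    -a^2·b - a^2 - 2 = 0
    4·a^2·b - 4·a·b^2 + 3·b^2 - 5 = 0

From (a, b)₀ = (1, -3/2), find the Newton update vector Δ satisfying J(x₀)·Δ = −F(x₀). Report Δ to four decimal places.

At (1, -3/2): F = (-1.5000, -13.2500).
Jacobian J = [[-2·a·b - 2·a, -a^2], [8·a·b - 4·b^2, 4·a^2 - 8·a·b + 6·b]].
At the point, J = [[1.0000, -1.0000], [-21.0000, 7.0000]] (det J = -14.0000).
Solving J·Δ = −F gives Δ = (-1.6964, -3.1964).

(-1.6964, -3.1964)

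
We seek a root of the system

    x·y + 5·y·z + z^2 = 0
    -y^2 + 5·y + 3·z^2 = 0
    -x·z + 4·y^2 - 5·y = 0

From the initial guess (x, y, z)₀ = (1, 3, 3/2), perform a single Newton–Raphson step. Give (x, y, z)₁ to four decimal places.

At (1, 3, 3/2): F = (27.7500, 12.7500, 19.5000).
Jacobian J = [[y, x + 5·z, 5·y + 2·z], [0, -2·y + 5, 6·z], [-z, 8·y - 5, -x]].
At the point, J = [[3.0000, 8.5000, 18.0000], [0.0000, -1.0000, 9.0000], [-1.5000, 19.0000, -1.0000]] (det J = -651.7500).
Solving J·Δ = −F gives Δ = (2.4459, -0.9131, -1.5181).
Then the next iterate is (x, y, z)₁ = (3.4459, 2.0869, -0.0181).

(3.4459, 2.0869, -0.0181)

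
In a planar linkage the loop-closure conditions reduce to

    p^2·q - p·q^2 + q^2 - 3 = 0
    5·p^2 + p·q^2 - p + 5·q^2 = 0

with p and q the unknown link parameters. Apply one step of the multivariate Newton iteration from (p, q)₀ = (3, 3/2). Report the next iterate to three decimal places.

(3.527, -1.687)

At (3, 3/2): F = (6.000, 60.000).
Jacobian J = [[2·p·q - q^2, p^2 - 2·p·q + 2·q], [10·p + q^2 - 1, 2·p·q + 10·q]].
At the point, J = [[6.750, 3.000], [31.250, 24.000]] (det J = 68.250).
Solving J·Δ = −F gives Δ = (0.527, -3.187).
Then the next iterate is (p, q)₁ = (3.527, -1.687).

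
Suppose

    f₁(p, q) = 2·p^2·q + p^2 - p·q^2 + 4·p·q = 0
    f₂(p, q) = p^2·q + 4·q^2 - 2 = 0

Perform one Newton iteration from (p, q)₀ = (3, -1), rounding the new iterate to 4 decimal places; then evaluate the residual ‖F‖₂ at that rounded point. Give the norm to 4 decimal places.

7.6255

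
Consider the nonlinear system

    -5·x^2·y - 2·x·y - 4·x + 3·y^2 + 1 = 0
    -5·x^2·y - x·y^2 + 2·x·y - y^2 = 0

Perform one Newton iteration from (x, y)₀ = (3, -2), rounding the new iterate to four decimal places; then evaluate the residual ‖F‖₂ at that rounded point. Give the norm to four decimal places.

At (3, -2): F = (103.0000, 62.0000).
Jacobian J = [[-10·x·y - 2·y - 4, -5·x^2 - 2·x + 6·y], [-10·x·y - y^2 + 2·y, -5·x^2 - 2·x·y + 2·x - 2·y]].
At the point, J = [[60.0000, -63.0000], [52.0000, -23.0000]] (det J = 1896.0000).
Solving J·Δ = −F gives Δ = (-0.8107, 0.8629).
Then the next iterate is (x, y)₁ = (2.1893, -1.1371).
Re-evaluating at (2.1893, -1.1371): F = (28.351493, 18.148138), so ‖F‖₂ = 33.6625.

33.6625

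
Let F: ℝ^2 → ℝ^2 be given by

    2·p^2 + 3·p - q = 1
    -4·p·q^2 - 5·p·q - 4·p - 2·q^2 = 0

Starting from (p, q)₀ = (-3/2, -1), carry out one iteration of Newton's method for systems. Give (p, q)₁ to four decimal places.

At (-3/2, -1): F = (0.0000, 2.5000).
Jacobian J = [[4·p + 3, -1], [-4·q^2 - 5·q - 4, -8·p·q - 5·p - 4·q]].
At the point, J = [[-3.0000, -1.0000], [-3.0000, -0.5000]] (det J = -1.5000).
Solving J·Δ = −F gives Δ = (1.6667, -5.0000).
Then the next iterate is (p, q)₁ = (0.1667, -6.0000).

(0.1667, -6.0000)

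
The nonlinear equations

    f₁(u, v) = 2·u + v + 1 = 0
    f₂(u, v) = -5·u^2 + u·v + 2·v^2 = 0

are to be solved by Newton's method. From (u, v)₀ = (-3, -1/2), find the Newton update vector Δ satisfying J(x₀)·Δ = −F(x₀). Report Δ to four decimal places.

(1.7848, 1.9304)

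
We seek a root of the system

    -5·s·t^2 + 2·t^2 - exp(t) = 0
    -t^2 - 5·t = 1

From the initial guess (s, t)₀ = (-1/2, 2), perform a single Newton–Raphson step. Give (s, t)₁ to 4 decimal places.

(-0.8537, 0.3333)

At (-1/2, 2): F = (10.610944, -15.0000).
Jacobian J = [[-5·t^2, -10·s·t + 4·t - exp(t)], [0, -2·t - 5]].
At the point, J = [[-20.0000, 10.610944], [0.0000, -9.0000]] (det J = 180.0000).
Solving J·Δ = −F gives Δ = (-0.3537, -1.6667).
Then the next iterate is (s, t)₁ = (-0.8537, 0.3333).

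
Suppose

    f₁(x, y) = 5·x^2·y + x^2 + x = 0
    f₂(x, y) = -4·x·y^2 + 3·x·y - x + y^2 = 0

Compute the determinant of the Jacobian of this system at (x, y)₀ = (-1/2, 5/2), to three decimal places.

J = [[10·x·y + 2·x + 1, 5·x^2], [-4·y^2 + 3·y - 1, -8·x·y + 3·x + 2·y]].
At the point, J = [[-12.500, 1.250], [-18.500, 13.500]].
det J = -145.625.

-145.625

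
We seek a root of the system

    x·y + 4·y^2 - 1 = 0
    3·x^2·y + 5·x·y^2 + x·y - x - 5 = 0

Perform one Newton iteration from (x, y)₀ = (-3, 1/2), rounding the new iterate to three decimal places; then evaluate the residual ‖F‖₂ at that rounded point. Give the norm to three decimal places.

9.069

At (-3, 1/2): F = (-1.500, 6.250).
Jacobian J = [[y, x + 8·y], [6·x·y + 5·y^2 + y - 1, 3·x^2 + 10·x·y + x]].
At the point, J = [[0.500, 1.000], [-8.250, 9.000]] (det J = 12.750).
Solving J·Δ = −F gives Δ = (1.549, 0.725).
Then the next iterate is (x, y)₁ = (-1.451, 1.225).
Re-evaluating at (-1.451, 1.225): F = (3.22503, -8.47616), so ‖F‖₂ = 9.069.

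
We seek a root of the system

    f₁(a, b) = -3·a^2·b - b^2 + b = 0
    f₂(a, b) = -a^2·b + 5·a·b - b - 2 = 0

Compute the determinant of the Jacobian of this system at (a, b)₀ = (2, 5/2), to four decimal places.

J = [[-6·a·b, -3·a^2 - 2·b + 1], [-2·a·b + 5·b, -a^2 + 5·a - 1]].
At the point, J = [[-30.0000, -16.0000], [2.5000, 5.0000]].
det J = -110.0000.

-110.0000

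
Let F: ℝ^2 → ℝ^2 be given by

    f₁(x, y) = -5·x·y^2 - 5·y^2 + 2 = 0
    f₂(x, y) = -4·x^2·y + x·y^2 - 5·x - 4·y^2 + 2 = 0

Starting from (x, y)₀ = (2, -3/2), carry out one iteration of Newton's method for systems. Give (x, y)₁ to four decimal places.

(1.7630, -0.8537)

At (2, -3/2): F = (-31.7500, 11.5000).
Jacobian J = [[-5·y^2, -10·x·y - 10·y], [-8·x·y + y^2 - 5, -4·x^2 + 2·x·y - 8·y]].
At the point, J = [[-11.2500, 45.0000], [21.2500, -10.0000]] (det J = -843.7500).
Solving J·Δ = −F gives Δ = (-0.2370, 0.6463).
Then the next iterate is (x, y)₁ = (1.7630, -0.8537).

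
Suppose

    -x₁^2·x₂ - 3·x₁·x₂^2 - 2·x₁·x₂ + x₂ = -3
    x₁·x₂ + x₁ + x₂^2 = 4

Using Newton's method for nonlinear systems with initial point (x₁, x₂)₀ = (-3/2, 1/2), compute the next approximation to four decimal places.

(2.2838, -0.1486)

At (-3/2, 1/2): F = (5.0000, -6.0000).
Jacobian J = [[-2·x₁·x₂ - 3·x₂^2 - 2·x₂, -x₁^2 - 6·x₁·x₂ - 2·x₁ + 1], [x₂ + 1, x₁ + 2·x₂]].
At the point, J = [[-0.2500, 6.2500], [1.5000, -0.5000]] (det J = -9.2500).
Solving J·Δ = −F gives Δ = (3.7838, -0.6486).
Then the next iterate is (x₁, x₂)₁ = (2.2838, -0.1486).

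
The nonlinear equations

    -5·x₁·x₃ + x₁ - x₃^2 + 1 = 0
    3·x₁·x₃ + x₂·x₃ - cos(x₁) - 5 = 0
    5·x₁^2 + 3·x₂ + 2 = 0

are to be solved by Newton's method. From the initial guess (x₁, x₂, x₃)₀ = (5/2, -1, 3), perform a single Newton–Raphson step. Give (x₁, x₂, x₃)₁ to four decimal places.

(1.0209, 1.2429, 1.7950)

At (5/2, -1, 3): F = (-43.0000, 15.301144, 30.2500).
Jacobian J = [[-5·x₃ + 1, 0, -5·x₁ - 2·x₃], [3·x₃ + sin(x₁), x₃, 3·x₁ + x₂], [10·x₁, 3, 0]].
At the point, J = [[-14.0000, 0.0000, -18.5000], [9.598472, 3.0000, 6.5000], [25.0000, 3.0000, 0.0000]] (det J = 1127.784796).
Solving J·Δ = −F gives Δ = (-1.4791, 2.2429, -1.2050).
Then the next iterate is (x₁, x₂, x₃)₁ = (1.0209, 1.2429, 1.7950).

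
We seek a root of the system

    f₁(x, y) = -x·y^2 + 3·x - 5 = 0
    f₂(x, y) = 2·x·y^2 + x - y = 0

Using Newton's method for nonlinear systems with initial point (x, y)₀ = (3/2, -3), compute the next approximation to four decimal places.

At (3/2, -3): F = (-14.0000, 31.5000).
Jacobian J = [[-y^2 + 3, -2·x·y], [2·y^2 + 1, 4·x·y - 1]].
At the point, J = [[-6.0000, 9.0000], [19.0000, -19.0000]] (det J = -57.0000).
Solving J·Δ = −F gives Δ = (-0.3070, 1.3509).
Then the next iterate is (x, y)₁ = (1.1930, -1.6491).

(1.1930, -1.6491)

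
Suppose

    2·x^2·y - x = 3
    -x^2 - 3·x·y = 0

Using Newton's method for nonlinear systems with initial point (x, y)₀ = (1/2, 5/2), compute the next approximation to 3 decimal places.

At (1/2, 5/2): F = (-2.250, -4.000).
Jacobian J = [[4·x·y - 1, 2·x^2], [-2·x - 3·y, -3·x]].
At the point, J = [[4.000, 0.500], [-8.500, -1.500]] (det J = -1.750).
Solving J·Δ = −F gives Δ = (3.071, -20.071).
Then the next iterate is (x, y)₁ = (3.571, -17.571).

(3.571, -17.571)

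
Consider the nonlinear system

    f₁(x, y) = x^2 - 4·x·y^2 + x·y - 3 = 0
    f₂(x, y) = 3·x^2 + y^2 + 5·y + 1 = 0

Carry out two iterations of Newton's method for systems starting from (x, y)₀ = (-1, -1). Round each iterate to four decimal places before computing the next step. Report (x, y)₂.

At (-1, -1): F = (3.0000, 0.0000).
Jacobian J = [[2·x - 4·y^2 + y, -8·x·y + x], [6·x, 2·y + 5]].
At the point, J = [[-7.0000, -9.0000], [-6.0000, 3.0000]] (det J = -75.0000).
Solving J·Δ = −F gives Δ = (0.1200, 0.2400).
Then the next iterate is (x, y)₁ = (-0.8800, -0.7600).
Round to (-0.8800, -0.7600) and repeat: F = (0.476352, 0.1008), J = [[-4.8304, -6.2304], [-5.2800, 3.4800]].
Δ = (0.0460, 0.0408), so (x, y)₂ = (-0.8340, -0.7192).

(-0.8340, -0.7192)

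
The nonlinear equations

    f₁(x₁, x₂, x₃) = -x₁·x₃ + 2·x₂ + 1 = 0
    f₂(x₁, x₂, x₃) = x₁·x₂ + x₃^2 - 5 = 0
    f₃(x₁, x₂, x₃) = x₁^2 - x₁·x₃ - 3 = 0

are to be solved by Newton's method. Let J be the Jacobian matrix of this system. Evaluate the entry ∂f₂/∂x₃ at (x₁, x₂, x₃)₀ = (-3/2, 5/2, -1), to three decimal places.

-2.000

∂f₂/∂x₃ = 2·x₃.
At (-3/2, 5/2, -1) this is -2.000.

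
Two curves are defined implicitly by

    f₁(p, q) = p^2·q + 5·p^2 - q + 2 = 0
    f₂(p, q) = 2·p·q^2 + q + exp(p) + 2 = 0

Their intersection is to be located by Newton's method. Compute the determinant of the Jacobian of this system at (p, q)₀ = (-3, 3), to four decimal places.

J = [[2·p·q + 10·p, p^2 - 1], [2·q^2 + exp(p), 4·p·q + 1]].
At the point, J = [[-48.0000, 8.0000], [18.049787, -35.0000]].
det J = 1535.6017.

1535.6017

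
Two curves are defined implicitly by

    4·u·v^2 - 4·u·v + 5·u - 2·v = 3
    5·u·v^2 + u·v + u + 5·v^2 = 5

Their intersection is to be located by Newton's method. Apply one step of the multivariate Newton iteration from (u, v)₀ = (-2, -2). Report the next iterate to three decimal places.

At (-2, -2): F = (-57.000, -23.000).
Jacobian J = [[4·v^2 - 4·v + 5, 8·u·v - 4·u - 2], [5·v^2 + v + 1, 10·u·v + u + 10·v]].
At the point, J = [[29.000, 38.000], [19.000, 18.000]] (det J = -200.000).
Solving J·Δ = −F gives Δ = (-0.760, 2.080).
Then the next iterate is (u, v)₁ = (-2.760, 0.080).

(-2.760, 0.080)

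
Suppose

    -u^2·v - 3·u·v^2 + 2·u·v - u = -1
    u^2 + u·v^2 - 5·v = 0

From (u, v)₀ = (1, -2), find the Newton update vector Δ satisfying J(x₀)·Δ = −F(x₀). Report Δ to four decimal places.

(1.7692, 2.8462)

At (1, -2): F = (-14.0000, 15.0000).
Jacobian J = [[-2·u·v - 3·v^2 + 2·v - 1, -u^2 - 6·u·v + 2·u], [2·u + v^2, 2·u·v - 5]].
At the point, J = [[-13.0000, 13.0000], [6.0000, -9.0000]] (det J = 39.0000).
Solving J·Δ = −F gives Δ = (1.7692, 2.8462).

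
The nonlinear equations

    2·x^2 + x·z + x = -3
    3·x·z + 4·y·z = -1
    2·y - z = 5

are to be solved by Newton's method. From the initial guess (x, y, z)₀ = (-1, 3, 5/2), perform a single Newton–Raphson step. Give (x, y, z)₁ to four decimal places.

(-105.0000, 30.5000, 56.0000)

At (-1, 3, 5/2): F = (1.5000, 23.5000, -1.5000).
Jacobian J = [[4·x + z + 1, 0, x], [3·z, 4·z, 3·x + 4·y], [0, 2, -1]].
At the point, J = [[-0.5000, 0.0000, -1.0000], [7.5000, 10.0000, 9.0000], [0.0000, 2.0000, -1.0000]] (det J = -1.0000).
Solving J·Δ = −F gives Δ = (-104.0000, 27.5000, 53.5000).
Then the next iterate is (x, y, z)₁ = (-105.0000, 30.5000, 56.0000).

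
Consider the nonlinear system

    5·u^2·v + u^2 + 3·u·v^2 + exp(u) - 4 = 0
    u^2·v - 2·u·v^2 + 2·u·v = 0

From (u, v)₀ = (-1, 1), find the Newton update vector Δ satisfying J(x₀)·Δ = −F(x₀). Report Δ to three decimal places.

At (-1, 1): F = (-0.63212, 1.000).
Jacobian J = [[10·u·v + 2·u + 3·v^2 + exp(u), 5·u^2 + 6·u·v], [2·u·v - 2·v^2 + 2·v, u^2 - 4·u·v + 2·u]].
At the point, J = [[-8.63212, -1.000], [-2.000, 3.000]] (det J = -27.89636).
Solving J·Δ = −F gives Δ = (-0.032, -0.355).

(-0.032, -0.355)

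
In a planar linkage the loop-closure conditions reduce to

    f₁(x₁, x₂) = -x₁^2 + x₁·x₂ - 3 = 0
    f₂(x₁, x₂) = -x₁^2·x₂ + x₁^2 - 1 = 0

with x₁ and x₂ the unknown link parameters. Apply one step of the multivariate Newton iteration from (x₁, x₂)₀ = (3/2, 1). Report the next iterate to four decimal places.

(-0.7083, 0.5556)

At (3/2, 1): F = (-3.7500, -1.0000).
Jacobian J = [[-2·x₁ + x₂, x₁], [-2·x₁·x₂ + 2·x₁, -x₁^2]].
At the point, J = [[-2.0000, 1.5000], [0.0000, -2.2500]] (det J = 4.5000).
Solving J·Δ = −F gives Δ = (-2.2083, -0.4444).
Then the next iterate is (x₁, x₂)₁ = (-0.7083, 0.5556).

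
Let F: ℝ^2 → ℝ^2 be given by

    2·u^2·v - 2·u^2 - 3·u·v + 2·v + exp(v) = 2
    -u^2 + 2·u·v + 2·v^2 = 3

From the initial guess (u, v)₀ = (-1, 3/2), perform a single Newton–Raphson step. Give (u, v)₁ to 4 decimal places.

At (-1, 3/2): F = (10.981689, -2.5000).
Jacobian J = [[4·u·v - 4·u - 3·v, 2·u^2 - 3·u + exp(v) + 2], [-2·u + 2·v, 2·u + 4·v]].
At the point, J = [[-6.5000, 11.481689], [5.0000, 4.0000]] (det J = -83.408445).
Solving J·Δ = −F gives Δ = (0.8708, -0.4635).
Then the next iterate is (u, v)₁ = (-0.1292, 1.0365).

(-0.1292, 1.0365)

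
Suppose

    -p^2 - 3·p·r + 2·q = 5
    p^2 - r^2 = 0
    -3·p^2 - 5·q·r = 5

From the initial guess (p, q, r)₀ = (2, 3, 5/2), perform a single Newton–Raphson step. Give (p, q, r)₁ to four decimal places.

At (2, 3, 5/2): F = (-18.0000, -2.2500, -54.5000).
Jacobian J = [[-2·p - 3·r, 2, -3·p], [2·p, 0, -2·r], [-6·p, -5·r, -5·q]].
At the point, J = [[-11.5000, 2.0000, -6.0000], [4.0000, 0.0000, -5.0000], [-12.0000, -12.5000, -15.0000]] (det J = 1258.7500).
Solving J·Δ = −F gives Δ = (-1.1390, -1.6331, -1.3612).
Then the next iterate is (p, q, r)₁ = (0.8610, 1.3669, 1.1388).

(0.8610, 1.3669, 1.1388)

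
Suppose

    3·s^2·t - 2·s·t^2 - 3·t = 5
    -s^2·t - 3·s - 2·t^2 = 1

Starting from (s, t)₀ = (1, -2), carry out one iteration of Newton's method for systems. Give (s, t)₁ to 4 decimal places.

(0.9257, -0.5608)

At (1, -2): F = (-13.0000, -10.0000).
Jacobian J = [[6·s·t - 2·t^2, 3·s^2 - 4·s·t - 3], [-2·s·t - 3, -s^2 - 4·t]].
At the point, J = [[-20.0000, 8.0000], [1.0000, 7.0000]] (det J = -148.0000).
Solving J·Δ = −F gives Δ = (-0.0743, 1.4392).
Then the next iterate is (s, t)₁ = (0.9257, -0.5608).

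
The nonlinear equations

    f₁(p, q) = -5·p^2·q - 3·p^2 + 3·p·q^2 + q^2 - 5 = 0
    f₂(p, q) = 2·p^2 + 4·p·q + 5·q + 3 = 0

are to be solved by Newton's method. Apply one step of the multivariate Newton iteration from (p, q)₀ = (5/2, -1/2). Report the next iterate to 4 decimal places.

At (5/2, -1/2): F = (-6.0000, 8.0000).
Jacobian J = [[-10·p·q - 6·p + 3·q^2, -5·p^2 + 6·p·q + 2·q], [4·p + 4·q, 4·p + 5]].
At the point, J = [[-1.7500, -39.7500], [8.0000, 15.0000]] (det J = 291.7500).
Solving J·Δ = −F gives Δ = (-0.7815, -0.1165).
Then the next iterate is (p, q)₁ = (1.7185, -0.6165).

(1.7185, -0.6165)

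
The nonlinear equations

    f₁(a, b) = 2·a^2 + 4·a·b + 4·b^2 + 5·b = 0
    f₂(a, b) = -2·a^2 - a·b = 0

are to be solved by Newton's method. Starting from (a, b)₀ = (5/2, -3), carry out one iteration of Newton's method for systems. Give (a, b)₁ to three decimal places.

At (5/2, -3): F = (3.500, -5.000).
Jacobian J = [[4·a + 4·b, 4·a + 8·b + 5], [-4·a - b, -a]].
At the point, J = [[-2.000, -9.000], [-7.000, -2.500]] (det J = -58.000).
Solving J·Δ = −F gives Δ = (-0.927, 0.595).
Then the next iterate is (a, b)₁ = (1.573, -2.405).

(1.573, -2.405)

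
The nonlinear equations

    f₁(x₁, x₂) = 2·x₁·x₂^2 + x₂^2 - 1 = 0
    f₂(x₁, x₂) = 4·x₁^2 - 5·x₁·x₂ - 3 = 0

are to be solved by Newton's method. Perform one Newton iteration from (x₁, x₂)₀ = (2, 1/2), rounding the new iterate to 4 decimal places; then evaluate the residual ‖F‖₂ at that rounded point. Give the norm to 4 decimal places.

1.4001

At (2, 1/2): F = (0.2500, 8.0000).
Jacobian J = [[2·x₂^2, 4·x₁·x₂ + 2·x₂], [8·x₁ - 5·x₂, -5·x₁]].
At the point, J = [[0.5000, 5.0000], [13.5000, -10.0000]] (det J = -72.5000).
Solving J·Δ = −F gives Δ = (-0.5862, 0.0086).
Then the next iterate is (x₁, x₂)₁ = (1.4138, 0.5086).
Re-evaluating at (1.4138, 0.5086): F = (-0.009900, 1.400028), so ‖F‖₂ = 1.4001.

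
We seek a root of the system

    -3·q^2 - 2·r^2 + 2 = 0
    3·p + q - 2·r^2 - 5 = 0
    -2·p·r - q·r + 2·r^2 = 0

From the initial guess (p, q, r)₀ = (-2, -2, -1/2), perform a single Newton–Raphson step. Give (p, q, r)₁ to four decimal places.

(2.6050, -1.0168, -1.1492)

At (-2, -2, -1/2): F = (-10.5000, -13.5000, -2.5000).
Jacobian J = [[0, -6·q, -4·r], [3, 1, -4·r], [-2·r, -r, -2·p - q + 4·r]].
At the point, J = [[0.0000, 12.0000, 2.0000], [3.0000, 1.0000, 2.0000], [1.0000, 0.5000, 4.0000]] (det J = -119.0000).
Solving J·Δ = −F gives Δ = (4.6050, 0.9832, -0.6492).
Then the next iterate is (p, q, r)₁ = (2.6050, -1.0168, -1.1492).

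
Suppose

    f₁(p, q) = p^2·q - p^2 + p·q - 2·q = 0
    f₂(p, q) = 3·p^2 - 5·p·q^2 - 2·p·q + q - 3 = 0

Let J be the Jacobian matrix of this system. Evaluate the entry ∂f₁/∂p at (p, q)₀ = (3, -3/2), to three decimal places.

-16.500

∂f₁/∂p = 2·p·q - 2·p + q.
At (3, -3/2) this is -16.500.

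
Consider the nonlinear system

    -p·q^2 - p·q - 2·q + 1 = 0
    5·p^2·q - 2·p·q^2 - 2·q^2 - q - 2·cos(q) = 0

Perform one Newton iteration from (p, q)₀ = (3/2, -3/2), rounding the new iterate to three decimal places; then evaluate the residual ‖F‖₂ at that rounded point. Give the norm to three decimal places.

2282.309

At (3/2, -3/2): F = (2.875, -26.76647).
Jacobian J = [[-q^2 - q, -2·p·q - p - 2], [10·p·q - 2·q^2, 5·p^2 - 4·p·q - 4·q + 2·sin(q) - 1]].
At the point, J = [[-0.750, 1.000], [-27.000, 23.25501]] (det J = 9.55874).
Solving J·Δ = −F gives Δ = (-9.795, -10.221).
Then the next iterate is (p, q)₁ = (-8.295, -11.721).
Re-evaluating at (-8.295, -11.721): F = (1066.79868, -2017.64055), so ‖F‖₂ = 2282.309.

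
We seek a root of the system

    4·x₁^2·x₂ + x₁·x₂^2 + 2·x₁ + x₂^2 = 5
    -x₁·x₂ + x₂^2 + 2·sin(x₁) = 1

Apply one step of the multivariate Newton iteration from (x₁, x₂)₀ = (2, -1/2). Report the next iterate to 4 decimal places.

(2.0993, 0.1785)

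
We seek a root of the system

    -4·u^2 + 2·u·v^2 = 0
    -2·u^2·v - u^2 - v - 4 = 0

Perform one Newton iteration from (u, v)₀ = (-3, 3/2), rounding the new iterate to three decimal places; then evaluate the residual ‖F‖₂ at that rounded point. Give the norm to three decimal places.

16.805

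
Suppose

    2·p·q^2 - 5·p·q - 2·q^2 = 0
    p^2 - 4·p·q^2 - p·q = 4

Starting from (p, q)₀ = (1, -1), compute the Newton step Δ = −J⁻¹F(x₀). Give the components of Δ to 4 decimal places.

At (1, -1): F = (5.0000, -6.0000).
Jacobian J = [[2·q^2 - 5·q, 4·p·q - 5·p - 4·q], [2·p - 4·q^2 - q, -8·p·q - p]].
At the point, J = [[7.0000, -5.0000], [-1.0000, 7.0000]] (det J = 44.0000).
Solving J·Δ = −F gives Δ = (-0.1136, 0.8409).

(-0.1136, 0.8409)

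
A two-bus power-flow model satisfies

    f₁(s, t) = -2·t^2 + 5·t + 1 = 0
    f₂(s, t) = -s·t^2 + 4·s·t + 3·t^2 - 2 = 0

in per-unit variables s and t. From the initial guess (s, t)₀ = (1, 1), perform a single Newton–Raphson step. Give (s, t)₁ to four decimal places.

(10.3333, -3.0000)

At (1, 1): F = (4.0000, 4.0000).
Jacobian J = [[0, -4·t + 5], [-t^2 + 4·t, -2·s·t + 4·s + 6·t]].
At the point, J = [[0.0000, 1.0000], [3.0000, 8.0000]] (det J = -3.0000).
Solving J·Δ = −F gives Δ = (9.3333, -4.0000).
Then the next iterate is (s, t)₁ = (10.3333, -3.0000).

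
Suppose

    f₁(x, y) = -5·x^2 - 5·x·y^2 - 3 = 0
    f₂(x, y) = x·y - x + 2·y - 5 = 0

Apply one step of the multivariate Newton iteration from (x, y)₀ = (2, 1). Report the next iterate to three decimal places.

(0.080, 1.750)

At (2, 1): F = (-33.000, -3.000).
Jacobian J = [[-10·x - 5·y^2, -10·x·y], [y - 1, x + 2]].
At the point, J = [[-25.000, -20.000], [0.000, 4.000]] (det J = -100.000).
Solving J·Δ = −F gives Δ = (-1.920, 0.750).
Then the next iterate is (x, y)₁ = (0.080, 1.750).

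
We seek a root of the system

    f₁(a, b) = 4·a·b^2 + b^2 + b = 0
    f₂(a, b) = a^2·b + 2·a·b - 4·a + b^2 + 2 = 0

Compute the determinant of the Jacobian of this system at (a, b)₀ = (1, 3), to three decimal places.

76.000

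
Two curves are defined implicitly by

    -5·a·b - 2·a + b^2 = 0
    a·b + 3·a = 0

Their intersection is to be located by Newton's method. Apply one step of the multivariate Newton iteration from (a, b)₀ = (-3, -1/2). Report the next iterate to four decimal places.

(-0.0205, -0.5171)

At (-3, -1/2): F = (-1.2500, -7.5000).
Jacobian J = [[-5·b - 2, -5·a + 2·b], [b + 3, a]].
At the point, J = [[0.5000, 14.0000], [2.5000, -3.0000]] (det J = -36.5000).
Solving J·Δ = −F gives Δ = (2.9795, -0.0171).
Then the next iterate is (a, b)₁ = (-0.0205, -0.5171).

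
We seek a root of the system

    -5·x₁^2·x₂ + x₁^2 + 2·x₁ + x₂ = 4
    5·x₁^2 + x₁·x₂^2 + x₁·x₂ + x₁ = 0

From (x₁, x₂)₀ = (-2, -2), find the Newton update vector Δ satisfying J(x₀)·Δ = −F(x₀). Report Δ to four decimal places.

(0.8174, -0.0174)

At (-2, -2): F = (34.0000, 14.0000).
Jacobian J = [[-10·x₁·x₂ + 2·x₁ + 2, -5·x₁^2 + 1], [10·x₁ + x₂^2 + x₂ + 1, 2·x₁·x₂ + x₁]].
At the point, J = [[-42.0000, -19.0000], [-17.0000, 6.0000]] (det J = -575.0000).
Solving J·Δ = −F gives Δ = (0.8174, -0.0174).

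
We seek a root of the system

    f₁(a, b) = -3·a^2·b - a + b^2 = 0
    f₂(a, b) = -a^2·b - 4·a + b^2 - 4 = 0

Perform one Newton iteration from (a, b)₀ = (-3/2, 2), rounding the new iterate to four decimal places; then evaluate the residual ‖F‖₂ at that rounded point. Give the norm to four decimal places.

1.8070

At (-3/2, 2): F = (-8.0000, 1.5000).
Jacobian J = [[-6·a·b - 1, -3·a^2 + 2·b], [-2·a·b - 4, -a^2 + 2·b]].
At the point, J = [[17.0000, -2.7500], [2.0000, 1.7500]] (det J = 35.2500).
Solving J·Δ = −F gives Δ = (0.2801, -1.1773).
Then the next iterate is (a, b)₁ = (-1.2199, 0.8227).
Re-evaluating at (-1.2199, 0.8227): F = (-1.776183, 0.332129), so ‖F‖₂ = 1.8070.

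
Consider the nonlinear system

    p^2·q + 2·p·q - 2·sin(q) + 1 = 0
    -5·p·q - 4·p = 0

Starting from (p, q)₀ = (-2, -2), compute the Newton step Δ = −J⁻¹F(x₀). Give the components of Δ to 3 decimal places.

At (-2, -2): F = (2.81859, -12.000).
Jacobian J = [[2·p·q + 2·q, p^2 + 2·p - 2·cos(q)], [-5·q - 4, -5·p]].
At the point, J = [[4.000, 0.83229], [6.000, 10.000]] (det J = 35.00624).
Solving J·Δ = −F gives Δ = (-1.090, 1.854).

(-1.090, 1.854)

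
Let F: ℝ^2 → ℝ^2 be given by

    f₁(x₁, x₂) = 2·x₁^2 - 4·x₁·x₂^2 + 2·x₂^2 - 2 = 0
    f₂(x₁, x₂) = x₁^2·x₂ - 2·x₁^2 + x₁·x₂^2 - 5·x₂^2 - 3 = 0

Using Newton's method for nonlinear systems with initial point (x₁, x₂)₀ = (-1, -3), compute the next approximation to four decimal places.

(-1.2940, -1.1734)

At (-1, -3): F = (54.0000, -62.0000).
Jacobian J = [[4·x₁ - 4·x₂^2, -8·x₁·x₂ + 4·x₂], [2·x₁·x₂ - 4·x₁ + x₂^2, x₁^2 + 2·x₁·x₂ - 10·x₂]].
At the point, J = [[-40.0000, -36.0000], [19.0000, 37.0000]] (det J = -796.0000).
Solving J·Δ = −F gives Δ = (-0.2940, 1.8266).
Then the next iterate is (x₁, x₂)₁ = (-1.2940, -1.1734).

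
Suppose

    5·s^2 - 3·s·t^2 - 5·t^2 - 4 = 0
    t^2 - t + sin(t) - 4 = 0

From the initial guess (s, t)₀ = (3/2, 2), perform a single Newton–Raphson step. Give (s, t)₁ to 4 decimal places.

At (3/2, 2): F = (-30.7500, -1.090703).
Jacobian J = [[10·s - 3·t^2, -6·s·t - 10·t], [0, 2·t + cos(t) - 1]].
At the point, J = [[3.0000, -38.0000], [0.0000, 2.583853]] (det J = 7.751559).
Solving J·Δ = −F gives Δ = (15.5969, 0.4221).
Then the next iterate is (s, t)₁ = (17.0969, 2.4221).

(17.0969, 2.4221)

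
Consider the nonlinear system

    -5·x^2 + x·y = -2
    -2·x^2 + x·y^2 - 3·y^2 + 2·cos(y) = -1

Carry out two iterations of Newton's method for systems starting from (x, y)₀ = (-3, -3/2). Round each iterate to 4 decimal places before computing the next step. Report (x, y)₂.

(-0.9562, -0.7281)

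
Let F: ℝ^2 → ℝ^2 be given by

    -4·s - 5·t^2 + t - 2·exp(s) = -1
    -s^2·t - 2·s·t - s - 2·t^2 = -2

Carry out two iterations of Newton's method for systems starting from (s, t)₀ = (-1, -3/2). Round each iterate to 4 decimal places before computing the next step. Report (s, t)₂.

(-0.8901, -0.8442)

At (-1, -3/2): F = (-8.485759, -3.0000).
Jacobian J = [[-2·exp(s) - 4, -10·t + 1], [-2·s·t - 2·t - 1, -s^2 - 2·s - 4·t]].
At the point, J = [[-4.735759, 16.0000], [-1.0000, 7.0000]] (det J = -17.150312).
Solving J·Δ = −F gives Δ = (-0.6647, 0.3336).
Then the next iterate is (s, t)₁ = (-1.6647, -1.1664).
Round to (-1.6647, -1.1664) and repeat: F = (-0.688540, 0.292668), J = [[-4.378495, 12.6640], [-2.550612, 5.223774]].
Δ = (0.7746, 0.3222), so (s, t)₂ = (-0.8901, -0.8442).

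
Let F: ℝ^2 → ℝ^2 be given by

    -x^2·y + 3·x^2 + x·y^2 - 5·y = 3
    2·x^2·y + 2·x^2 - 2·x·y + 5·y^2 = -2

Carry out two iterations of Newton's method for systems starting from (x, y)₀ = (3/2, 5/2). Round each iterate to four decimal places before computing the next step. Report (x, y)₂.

At (3/2, 5/2): F = (-5.0000, 41.5000).
Jacobian J = [[-2·x·y + 6·x + y^2, -x^2 + 2·x·y - 5], [4·x·y + 4·x - 2·y, 2·x^2 - 2·x + 10·y]].
At the point, J = [[7.7500, 0.2500], [16.0000, 26.5000]] (det J = 201.3750).
Solving J·Δ = −F gives Δ = (0.7095, -1.9944).
Then the next iterate is (x, y)₁ = (2.2095, 0.5056).
Round to (2.2095, 0.5056) and repeat: F = (7.214205, 15.744258), J = [[11.278385, -7.647644], [12.295293, 10.400780]].
Δ = (-0.9248, -0.4205), so (x, y)₂ = (1.2847, 0.0851).

(1.2847, 0.0851)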